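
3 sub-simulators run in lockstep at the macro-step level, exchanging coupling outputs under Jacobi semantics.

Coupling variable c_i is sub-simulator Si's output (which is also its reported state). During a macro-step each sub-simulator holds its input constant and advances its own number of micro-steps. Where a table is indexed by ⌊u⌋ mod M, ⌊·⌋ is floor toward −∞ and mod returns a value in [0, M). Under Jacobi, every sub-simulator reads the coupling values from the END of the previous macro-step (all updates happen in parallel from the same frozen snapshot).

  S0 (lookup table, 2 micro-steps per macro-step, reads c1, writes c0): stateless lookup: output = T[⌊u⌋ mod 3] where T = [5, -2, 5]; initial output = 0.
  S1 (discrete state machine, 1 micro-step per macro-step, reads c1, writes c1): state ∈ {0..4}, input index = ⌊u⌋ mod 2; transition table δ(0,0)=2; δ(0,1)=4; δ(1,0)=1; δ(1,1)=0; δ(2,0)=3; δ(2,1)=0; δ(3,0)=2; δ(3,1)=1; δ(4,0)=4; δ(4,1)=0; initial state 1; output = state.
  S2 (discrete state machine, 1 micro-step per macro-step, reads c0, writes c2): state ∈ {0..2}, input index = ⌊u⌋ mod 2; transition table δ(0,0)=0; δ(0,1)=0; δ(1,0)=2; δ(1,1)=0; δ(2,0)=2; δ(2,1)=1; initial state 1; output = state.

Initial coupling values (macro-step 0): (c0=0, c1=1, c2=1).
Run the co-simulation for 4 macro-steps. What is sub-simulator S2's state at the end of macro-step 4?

macro 1: S0 reads c1=1 → after 2×micro: -2; S1 reads c1=1 → after 1×micro: 0; S2 reads c0=0 → after 1×micro: 2 ⇒ (c0=-2, c1=0, c2=2)
macro 2: S0 reads c1=0 → after 2×micro: 5; S1 reads c1=0 → after 1×micro: 2; S2 reads c0=-2 → after 1×micro: 2 ⇒ (c0=5, c1=2, c2=2)
macro 3: S0 reads c1=2 → after 2×micro: 5; S1 reads c1=2 → after 1×micro: 3; S2 reads c0=5 → after 1×micro: 1 ⇒ (c0=5, c1=3, c2=1)
macro 4: S0 reads c1=3 → after 2×micro: 5; S1 reads c1=3 → after 1×micro: 1; S2 reads c0=5 → after 1×micro: 0 ⇒ (c0=5, c1=1, c2=0)

S2 state at macro-step 4 = 0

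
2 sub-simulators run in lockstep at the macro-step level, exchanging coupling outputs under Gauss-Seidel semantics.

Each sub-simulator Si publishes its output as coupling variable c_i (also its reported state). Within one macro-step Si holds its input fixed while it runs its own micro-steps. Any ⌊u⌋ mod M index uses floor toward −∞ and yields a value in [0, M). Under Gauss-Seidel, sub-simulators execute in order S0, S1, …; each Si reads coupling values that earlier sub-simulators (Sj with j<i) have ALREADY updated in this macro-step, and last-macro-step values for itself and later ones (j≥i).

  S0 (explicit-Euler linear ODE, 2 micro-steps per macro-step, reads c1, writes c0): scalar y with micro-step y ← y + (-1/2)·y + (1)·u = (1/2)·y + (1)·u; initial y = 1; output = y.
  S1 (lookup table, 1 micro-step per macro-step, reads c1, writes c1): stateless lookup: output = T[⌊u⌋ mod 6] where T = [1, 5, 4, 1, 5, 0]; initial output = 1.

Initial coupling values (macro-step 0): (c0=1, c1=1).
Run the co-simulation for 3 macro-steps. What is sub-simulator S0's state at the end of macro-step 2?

S0 state at macro-step 2 = 127/16

macro 1: S0 reads c1=1 → after 2×micro: 7/4; S1 reads c1=1 → after 1×micro: 5 ⇒ (c0=7/4, c1=5)
macro 2: S0 reads c1=5 → after 2×micro: 127/16; S1 reads c1=5 → after 1×micro: 0 ⇒ (c0=127/16, c1=0)
macro 3: S0 reads c1=0 → after 2×micro: 127/64; S1 reads c1=0 → after 1×micro: 1 ⇒ (c0=127/64, c1=1)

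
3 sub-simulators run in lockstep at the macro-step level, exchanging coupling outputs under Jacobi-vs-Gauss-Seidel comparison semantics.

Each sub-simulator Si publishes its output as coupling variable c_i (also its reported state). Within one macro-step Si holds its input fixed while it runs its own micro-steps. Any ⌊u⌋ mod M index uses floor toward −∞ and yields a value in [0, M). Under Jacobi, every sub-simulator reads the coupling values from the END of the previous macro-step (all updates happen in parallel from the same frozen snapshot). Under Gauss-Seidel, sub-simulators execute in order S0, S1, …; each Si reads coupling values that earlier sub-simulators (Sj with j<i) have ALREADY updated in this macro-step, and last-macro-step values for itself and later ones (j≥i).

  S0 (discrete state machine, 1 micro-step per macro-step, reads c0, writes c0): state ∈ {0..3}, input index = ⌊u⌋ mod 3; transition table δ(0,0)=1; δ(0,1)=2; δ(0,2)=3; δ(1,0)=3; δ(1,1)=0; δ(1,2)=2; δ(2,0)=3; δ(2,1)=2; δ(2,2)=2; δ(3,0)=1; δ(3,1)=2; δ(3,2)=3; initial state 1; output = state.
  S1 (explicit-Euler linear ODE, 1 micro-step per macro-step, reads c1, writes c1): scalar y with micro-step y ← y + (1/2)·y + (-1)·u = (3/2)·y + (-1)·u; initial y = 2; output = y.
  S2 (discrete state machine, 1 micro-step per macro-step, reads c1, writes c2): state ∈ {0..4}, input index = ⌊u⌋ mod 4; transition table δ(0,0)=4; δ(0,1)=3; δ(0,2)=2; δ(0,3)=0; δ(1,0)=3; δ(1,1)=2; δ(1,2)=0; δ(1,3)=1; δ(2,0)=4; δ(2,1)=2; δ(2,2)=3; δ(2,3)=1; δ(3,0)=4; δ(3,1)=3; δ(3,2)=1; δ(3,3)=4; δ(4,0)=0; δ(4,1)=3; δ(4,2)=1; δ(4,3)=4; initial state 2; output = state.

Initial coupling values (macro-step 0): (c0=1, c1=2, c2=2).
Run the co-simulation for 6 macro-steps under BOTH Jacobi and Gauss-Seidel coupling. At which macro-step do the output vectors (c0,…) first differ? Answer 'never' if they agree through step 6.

first divergence at macro-step: 1

[Jacobi] macro 1: S0 reads c0=1 → after 1×micro: 0; S1 reads c1=2 → after 1×micro: 1; S2 reads c1=2 → after 1×micro: 3 ⇒ (c0=0, c1=1, c2=3)
[Jacobi] macro 2: S0 reads c0=0 → after 1×micro: 1; S1 reads c1=1 → after 1×micro: 1/2; S2 reads c1=1 → after 1×micro: 3 ⇒ (c0=1, c1=1/2, c2=3)
[Jacobi] macro 3: S0 reads c0=1 → after 1×micro: 0; S1 reads c1=1/2 → after 1×micro: 1/4; S2 reads c1=1/2 → after 1×micro: 4 ⇒ (c0=0, c1=1/4, c2=4)
[Jacobi] macro 4: S0 reads c0=0 → after 1×micro: 1; S1 reads c1=1/4 → after 1×micro: 1/8; S2 reads c1=1/4 → after 1×micro: 0 ⇒ (c0=1, c1=1/8, c2=0)
[Jacobi] macro 5: S0 reads c0=1 → after 1×micro: 0; S1 reads c1=1/8 → after 1×micro: 1/16; S2 reads c1=1/8 → after 1×micro: 4 ⇒ (c0=0, c1=1/16, c2=4)
[Jacobi] macro 6: S0 reads c0=0 → after 1×micro: 1; S1 reads c1=1/16 → after 1×micro: 1/32; S2 reads c1=1/16 → after 1×micro: 0 ⇒ (c0=1, c1=1/32, c2=0)
[Gauss-Seidel] macro 1: S0 reads c0=1 → after 1×micro: 0; S1 reads c1=2 → after 1×micro: 1; S2 reads c1=1 → after 1×micro: 2 ⇒ (c0=0, c1=1, c2=2)
[Gauss-Seidel] macro 2: S0 reads c0=0 → after 1×micro: 1; S1 reads c1=1 → after 1×micro: 1/2; S2 reads c1=1/2 → after 1×micro: 4 ⇒ (c0=1, c1=1/2, c2=4)
[Gauss-Seidel] macro 3: S0 reads c0=1 → after 1×micro: 0; S1 reads c1=1/2 → after 1×micro: 1/4; S2 reads c1=1/4 → after 1×micro: 0 ⇒ (c0=0, c1=1/4, c2=0)
[Gauss-Seidel] macro 4: S0 reads c0=0 → after 1×micro: 1; S1 reads c1=1/4 → after 1×micro: 1/8; S2 reads c1=1/8 → after 1×micro: 4 ⇒ (c0=1, c1=1/8, c2=4)
[Gauss-Seidel] macro 5: S0 reads c0=1 → after 1×micro: 0; S1 reads c1=1/8 → after 1×micro: 1/16; S2 reads c1=1/16 → after 1×micro: 0 ⇒ (c0=0, c1=1/16, c2=0)
[Gauss-Seidel] macro 6: S0 reads c0=0 → after 1×micro: 1; S1 reads c1=1/16 → after 1×micro: 1/32; S2 reads c1=1/32 → after 1×micro: 4 ⇒ (c0=1, c1=1/32, c2=4)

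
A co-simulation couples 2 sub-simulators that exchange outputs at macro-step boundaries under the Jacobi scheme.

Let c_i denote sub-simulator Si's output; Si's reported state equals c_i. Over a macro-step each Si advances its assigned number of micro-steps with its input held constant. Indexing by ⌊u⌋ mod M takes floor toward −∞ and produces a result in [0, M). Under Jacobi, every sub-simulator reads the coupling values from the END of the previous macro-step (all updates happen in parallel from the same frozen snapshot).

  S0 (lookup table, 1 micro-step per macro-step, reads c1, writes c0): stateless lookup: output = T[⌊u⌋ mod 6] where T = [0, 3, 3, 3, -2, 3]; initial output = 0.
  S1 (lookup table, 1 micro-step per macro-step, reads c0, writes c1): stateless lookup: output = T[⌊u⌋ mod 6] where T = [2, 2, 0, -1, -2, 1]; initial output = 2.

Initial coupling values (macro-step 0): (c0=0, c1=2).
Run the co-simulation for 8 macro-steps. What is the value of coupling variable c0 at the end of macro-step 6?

c0 at macro-step 6 = 3

macro 1: S0 reads c1=2 → after 1×micro: 3; S1 reads c0=0 → after 1×micro: 2 ⇒ (c0=3, c1=2)
macro 2: S0 reads c1=2 → after 1×micro: 3; S1 reads c0=3 → after 1×micro: -1 ⇒ (c0=3, c1=-1)
macro 3: S0 reads c1=-1 → after 1×micro: 3; S1 reads c0=3 → after 1×micro: -1 ⇒ (c0=3, c1=-1)
macro 4: S0 reads c1=-1 → after 1×micro: 3; S1 reads c0=3 → after 1×micro: -1 ⇒ (c0=3, c1=-1)
macro 5: S0 reads c1=-1 → after 1×micro: 3; S1 reads c0=3 → after 1×micro: -1 ⇒ (c0=3, c1=-1)
macro 6: S0 reads c1=-1 → after 1×micro: 3; S1 reads c0=3 → after 1×micro: -1 ⇒ (c0=3, c1=-1)
macro 7: S0 reads c1=-1 → after 1×micro: 3; S1 reads c0=3 → after 1×micro: -1 ⇒ (c0=3, c1=-1)
macro 8: S0 reads c1=-1 → after 1×micro: 3; S1 reads c0=3 → after 1×micro: -1 ⇒ (c0=3, c1=-1)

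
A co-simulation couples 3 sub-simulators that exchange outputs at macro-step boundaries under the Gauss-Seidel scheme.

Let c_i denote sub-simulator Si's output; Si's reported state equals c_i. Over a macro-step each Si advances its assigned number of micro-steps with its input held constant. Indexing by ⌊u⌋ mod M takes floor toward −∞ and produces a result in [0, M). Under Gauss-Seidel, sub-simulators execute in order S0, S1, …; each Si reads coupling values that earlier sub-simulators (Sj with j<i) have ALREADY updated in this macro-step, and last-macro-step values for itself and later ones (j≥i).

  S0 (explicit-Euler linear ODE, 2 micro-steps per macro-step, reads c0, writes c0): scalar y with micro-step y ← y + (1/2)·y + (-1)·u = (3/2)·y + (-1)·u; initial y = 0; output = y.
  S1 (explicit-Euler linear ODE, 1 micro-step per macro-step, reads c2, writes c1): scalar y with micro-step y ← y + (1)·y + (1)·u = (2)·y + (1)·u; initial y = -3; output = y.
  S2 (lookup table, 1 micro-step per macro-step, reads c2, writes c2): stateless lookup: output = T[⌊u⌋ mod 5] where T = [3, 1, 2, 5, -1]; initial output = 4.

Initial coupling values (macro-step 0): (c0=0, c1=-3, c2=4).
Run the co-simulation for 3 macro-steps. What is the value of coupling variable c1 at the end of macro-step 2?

c1 at macro-step 2 = -5

macro 1: S0 reads c0=0 → after 2×micro: 0; S1 reads c2=4 → after 1×micro: -2; S2 reads c2=4 → after 1×micro: -1 ⇒ (c0=0, c1=-2, c2=-1)
macro 2: S0 reads c0=0 → after 2×micro: 0; S1 reads c2=-1 → after 1×micro: -5; S2 reads c2=-1 → after 1×micro: -1 ⇒ (c0=0, c1=-5, c2=-1)
macro 3: S0 reads c0=0 → after 2×micro: 0; S1 reads c2=-1 → after 1×micro: -11; S2 reads c2=-1 → after 1×micro: -1 ⇒ (c0=0, c1=-11, c2=-1)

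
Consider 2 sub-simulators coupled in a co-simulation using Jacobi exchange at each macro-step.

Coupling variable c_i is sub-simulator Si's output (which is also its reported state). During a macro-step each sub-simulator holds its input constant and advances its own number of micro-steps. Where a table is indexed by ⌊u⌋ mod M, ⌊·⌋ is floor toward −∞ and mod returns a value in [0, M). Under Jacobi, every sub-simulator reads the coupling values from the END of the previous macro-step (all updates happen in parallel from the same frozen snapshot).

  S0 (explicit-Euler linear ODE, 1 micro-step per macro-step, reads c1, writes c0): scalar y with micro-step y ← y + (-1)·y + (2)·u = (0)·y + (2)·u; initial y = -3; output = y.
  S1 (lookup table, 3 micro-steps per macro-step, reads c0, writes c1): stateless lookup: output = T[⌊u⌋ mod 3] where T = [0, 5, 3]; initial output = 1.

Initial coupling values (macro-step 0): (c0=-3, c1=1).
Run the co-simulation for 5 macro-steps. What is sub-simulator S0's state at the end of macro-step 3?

macro 1: S0 reads c1=1 → after 1×micro: 2; S1 reads c0=-3 → after 3×micro: 0 ⇒ (c0=2, c1=0)
macro 2: S0 reads c1=0 → after 1×micro: 0; S1 reads c0=2 → after 3×micro: 3 ⇒ (c0=0, c1=3)
macro 3: S0 reads c1=3 → after 1×micro: 6; S1 reads c0=0 → after 3×micro: 0 ⇒ (c0=6, c1=0)
macro 4: S0 reads c1=0 → after 1×micro: 0; S1 reads c0=6 → after 3×micro: 0 ⇒ (c0=0, c1=0)
macro 5: S0 reads c1=0 → after 1×micro: 0; S1 reads c0=0 → after 3×micro: 0 ⇒ (c0=0, c1=0)

S0 state at macro-step 3 = 6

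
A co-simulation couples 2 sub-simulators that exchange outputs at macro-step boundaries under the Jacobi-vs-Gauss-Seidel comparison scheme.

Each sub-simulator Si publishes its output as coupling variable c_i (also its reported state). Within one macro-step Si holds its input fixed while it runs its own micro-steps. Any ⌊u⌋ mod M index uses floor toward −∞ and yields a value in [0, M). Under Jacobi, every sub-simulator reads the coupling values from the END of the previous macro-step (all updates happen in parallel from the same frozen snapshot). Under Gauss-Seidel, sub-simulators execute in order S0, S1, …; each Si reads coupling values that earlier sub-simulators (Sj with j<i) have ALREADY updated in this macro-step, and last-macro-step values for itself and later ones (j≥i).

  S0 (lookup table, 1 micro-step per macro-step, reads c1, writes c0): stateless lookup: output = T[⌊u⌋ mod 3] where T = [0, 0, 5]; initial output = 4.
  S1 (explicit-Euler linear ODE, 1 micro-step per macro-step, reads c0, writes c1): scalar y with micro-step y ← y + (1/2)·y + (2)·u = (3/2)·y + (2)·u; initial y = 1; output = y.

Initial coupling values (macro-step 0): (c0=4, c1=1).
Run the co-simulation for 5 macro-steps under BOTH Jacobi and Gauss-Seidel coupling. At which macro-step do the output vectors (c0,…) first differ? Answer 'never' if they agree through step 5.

[Jacobi] macro 1: S0 reads c1=1 → after 1×micro: 0; S1 reads c0=4 → after 1×micro: 19/2 ⇒ (c0=0, c1=19/2)
[Jacobi] macro 2: S0 reads c1=19/2 → after 1×micro: 0; S1 reads c0=0 → after 1×micro: 57/4 ⇒ (c0=0, c1=57/4)
[Jacobi] macro 3: S0 reads c1=57/4 → after 1×micro: 5; S1 reads c0=0 → after 1×micro: 171/8 ⇒ (c0=5, c1=171/8)
[Jacobi] macro 4: S0 reads c1=171/8 → after 1×micro: 0; S1 reads c0=5 → after 1×micro: 673/16 ⇒ (c0=0, c1=673/16)
[Jacobi] macro 5: S0 reads c1=673/16 → after 1×micro: 0; S1 reads c0=0 → after 1×micro: 2019/32 ⇒ (c0=0, c1=2019/32)
[Gauss-Seidel] macro 1: S0 reads c1=1 → after 1×micro: 0; S1 reads c0=0 → after 1×micro: 3/2 ⇒ (c0=0, c1=3/2)
[Gauss-Seidel] macro 2: S0 reads c1=3/2 → after 1×micro: 0; S1 reads c0=0 → after 1×micro: 9/4 ⇒ (c0=0, c1=9/4)
[Gauss-Seidel] macro 3: S0 reads c1=9/4 → after 1×micro: 5; S1 reads c0=5 → after 1×micro: 107/8 ⇒ (c0=5, c1=107/8)
[Gauss-Seidel] macro 4: S0 reads c1=107/8 → after 1×micro: 0; S1 reads c0=0 → after 1×micro: 321/16 ⇒ (c0=0, c1=321/16)
[Gauss-Seidel] macro 5: S0 reads c1=321/16 → after 1×micro: 5; S1 reads c0=5 → after 1×micro: 1283/32 ⇒ (c0=5, c1=1283/32)

first divergence at macro-step: 1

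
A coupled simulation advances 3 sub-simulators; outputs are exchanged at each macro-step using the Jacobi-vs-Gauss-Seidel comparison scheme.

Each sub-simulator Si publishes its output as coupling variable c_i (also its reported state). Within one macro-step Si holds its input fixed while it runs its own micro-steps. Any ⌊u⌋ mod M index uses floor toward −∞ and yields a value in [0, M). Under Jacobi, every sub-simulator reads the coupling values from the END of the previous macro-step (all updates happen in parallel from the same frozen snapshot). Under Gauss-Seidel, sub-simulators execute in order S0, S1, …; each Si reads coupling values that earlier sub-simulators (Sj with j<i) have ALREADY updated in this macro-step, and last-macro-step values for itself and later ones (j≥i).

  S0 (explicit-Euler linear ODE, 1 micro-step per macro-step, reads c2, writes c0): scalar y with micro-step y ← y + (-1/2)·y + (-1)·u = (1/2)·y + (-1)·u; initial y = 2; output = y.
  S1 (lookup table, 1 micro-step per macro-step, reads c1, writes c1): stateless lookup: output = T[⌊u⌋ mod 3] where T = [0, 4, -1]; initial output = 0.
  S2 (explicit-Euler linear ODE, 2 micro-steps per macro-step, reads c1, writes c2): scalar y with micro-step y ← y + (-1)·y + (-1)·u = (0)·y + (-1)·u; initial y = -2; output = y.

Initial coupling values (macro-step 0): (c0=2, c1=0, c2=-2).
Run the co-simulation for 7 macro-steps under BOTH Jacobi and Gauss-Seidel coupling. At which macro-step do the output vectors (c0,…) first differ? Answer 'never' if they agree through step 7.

[Jacobi] macro 1: S0 reads c2=-2 → after 1×micro: 3; S1 reads c1=0 → after 1×micro: 0; S2 reads c1=0 → after 2×micro: 0 ⇒ (c0=3, c1=0, c2=0)
[Jacobi] macro 2: S0 reads c2=0 → after 1×micro: 3/2; S1 reads c1=0 → after 1×micro: 0; S2 reads c1=0 → after 2×micro: 0 ⇒ (c0=3/2, c1=0, c2=0)
[Jacobi] macro 3: S0 reads c2=0 → after 1×micro: 3/4; S1 reads c1=0 → after 1×micro: 0; S2 reads c1=0 → after 2×micro: 0 ⇒ (c0=3/4, c1=0, c2=0)
[Jacobi] macro 4: S0 reads c2=0 → after 1×micro: 3/8; S1 reads c1=0 → after 1×micro: 0; S2 reads c1=0 → after 2×micro: 0 ⇒ (c0=3/8, c1=0, c2=0)
[Jacobi] macro 5: S0 reads c2=0 → after 1×micro: 3/16; S1 reads c1=0 → after 1×micro: 0; S2 reads c1=0 → after 2×micro: 0 ⇒ (c0=3/16, c1=0, c2=0)
[Jacobi] macro 6: S0 reads c2=0 → after 1×micro: 3/32; S1 reads c1=0 → after 1×micro: 0; S2 reads c1=0 → after 2×micro: 0 ⇒ (c0=3/32, c1=0, c2=0)
[Jacobi] macro 7: S0 reads c2=0 → after 1×micro: 3/64; S1 reads c1=0 → after 1×micro: 0; S2 reads c1=0 → after 2×micro: 0 ⇒ (c0=3/64, c1=0, c2=0)
[Gauss-Seidel] macro 1: S0 reads c2=-2 → after 1×micro: 3; S1 reads c1=0 → after 1×micro: 0; S2 reads c1=0 → after 2×micro: 0 ⇒ (c0=3, c1=0, c2=0)
[Gauss-Seidel] macro 2: S0 reads c2=0 → after 1×micro: 3/2; S1 reads c1=0 → after 1×micro: 0; S2 reads c1=0 → after 2×micro: 0 ⇒ (c0=3/2, c1=0, c2=0)
[Gauss-Seidel] macro 3: S0 reads c2=0 → after 1×micro: 3/4; S1 reads c1=0 → after 1×micro: 0; S2 reads c1=0 → after 2×micro: 0 ⇒ (c0=3/4, c1=0, c2=0)
[Gauss-Seidel] macro 4: S0 reads c2=0 → after 1×micro: 3/8; S1 reads c1=0 → after 1×micro: 0; S2 reads c1=0 → after 2×micro: 0 ⇒ (c0=3/8, c1=0, c2=0)
[Gauss-Seidel] macro 5: S0 reads c2=0 → after 1×micro: 3/16; S1 reads c1=0 → after 1×micro: 0; S2 reads c1=0 → after 2×micro: 0 ⇒ (c0=3/16, c1=0, c2=0)
[Gauss-Seidel] macro 6: S0 reads c2=0 → after 1×micro: 3/32; S1 reads c1=0 → after 1×micro: 0; S2 reads c1=0 → after 2×micro: 0 ⇒ (c0=3/32, c1=0, c2=0)
[Gauss-Seidel] macro 7: S0 reads c2=0 → after 1×micro: 3/64; S1 reads c1=0 → after 1×micro: 0; S2 reads c1=0 → after 2×micro: 0 ⇒ (c0=3/64, c1=0, c2=0)

first divergence at macro-step: never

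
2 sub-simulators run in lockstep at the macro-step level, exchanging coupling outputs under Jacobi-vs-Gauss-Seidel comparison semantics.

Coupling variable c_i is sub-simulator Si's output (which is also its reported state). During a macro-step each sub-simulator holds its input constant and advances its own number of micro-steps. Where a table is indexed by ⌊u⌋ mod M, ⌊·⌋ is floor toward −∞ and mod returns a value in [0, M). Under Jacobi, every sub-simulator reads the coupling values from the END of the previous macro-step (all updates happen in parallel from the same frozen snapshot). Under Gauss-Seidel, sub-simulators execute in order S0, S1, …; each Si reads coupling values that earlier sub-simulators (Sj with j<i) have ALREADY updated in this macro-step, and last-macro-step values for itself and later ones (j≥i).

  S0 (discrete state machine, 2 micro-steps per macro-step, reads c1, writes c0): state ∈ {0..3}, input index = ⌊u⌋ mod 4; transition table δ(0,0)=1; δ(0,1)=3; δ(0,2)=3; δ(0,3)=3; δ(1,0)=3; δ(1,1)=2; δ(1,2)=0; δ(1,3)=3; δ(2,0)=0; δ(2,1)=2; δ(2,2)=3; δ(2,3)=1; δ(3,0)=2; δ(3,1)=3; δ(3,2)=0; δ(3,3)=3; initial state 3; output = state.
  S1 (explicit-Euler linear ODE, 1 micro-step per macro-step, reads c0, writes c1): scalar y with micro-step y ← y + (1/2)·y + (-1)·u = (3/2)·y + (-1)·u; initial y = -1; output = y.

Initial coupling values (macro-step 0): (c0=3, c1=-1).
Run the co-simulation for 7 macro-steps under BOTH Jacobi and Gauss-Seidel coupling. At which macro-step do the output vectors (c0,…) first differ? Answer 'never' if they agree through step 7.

first divergence at macro-step: 6

[Jacobi] macro 1: S0 reads c1=-1 → after 2×micro: 3; S1 reads c0=3 → after 1×micro: -9/2 ⇒ (c0=3, c1=-9/2)
[Jacobi] macro 2: S0 reads c1=-9/2 → after 2×micro: 3; S1 reads c0=3 → after 1×micro: -39/4 ⇒ (c0=3, c1=-39/4)
[Jacobi] macro 3: S0 reads c1=-39/4 → after 2×micro: 3; S1 reads c0=3 → after 1×micro: -141/8 ⇒ (c0=3, c1=-141/8)
[Jacobi] macro 4: S0 reads c1=-141/8 → after 2×micro: 3; S1 reads c0=3 → after 1×micro: -471/16 ⇒ (c0=3, c1=-471/16)
[Jacobi] macro 5: S0 reads c1=-471/16 → after 2×micro: 3; S1 reads c0=3 → after 1×micro: -1509/32 ⇒ (c0=3, c1=-1509/32)
[Jacobi] macro 6: S0 reads c1=-1509/32 → after 2×micro: 0; S1 reads c0=3 → after 1×micro: -4719/64 ⇒ (c0=0, c1=-4719/64)
[Jacobi] macro 7: S0 reads c1=-4719/64 → after 2×micro: 0; S1 reads c0=0 → after 1×micro: -14157/128 ⇒ (c0=0, c1=-14157/128)
[Gauss-Seidel] macro 1: S0 reads c1=-1 → after 2×micro: 3; S1 reads c0=3 → after 1×micro: -9/2 ⇒ (c0=3, c1=-9/2)
[Gauss-Seidel] macro 2: S0 reads c1=-9/2 → after 2×micro: 3; S1 reads c0=3 → after 1×micro: -39/4 ⇒ (c0=3, c1=-39/4)
[Gauss-Seidel] macro 3: S0 reads c1=-39/4 → after 2×micro: 3; S1 reads c0=3 → after 1×micro: -141/8 ⇒ (c0=3, c1=-141/8)
[Gauss-Seidel] macro 4: S0 reads c1=-141/8 → after 2×micro: 3; S1 reads c0=3 → after 1×micro: -471/16 ⇒ (c0=3, c1=-471/16)
[Gauss-Seidel] macro 5: S0 reads c1=-471/16 → after 2×micro: 3; S1 reads c0=3 → after 1×micro: -1509/32 ⇒ (c0=3, c1=-1509/32)
[Gauss-Seidel] macro 6: S0 reads c1=-1509/32 → after 2×micro: 0; S1 reads c0=0 → after 1×micro: -4527/64 ⇒ (c0=0, c1=-4527/64)
[Gauss-Seidel] macro 7: S0 reads c1=-4527/64 → after 2×micro: 3; S1 reads c0=3 → after 1×micro: -13965/128 ⇒ (c0=3, c1=-13965/128)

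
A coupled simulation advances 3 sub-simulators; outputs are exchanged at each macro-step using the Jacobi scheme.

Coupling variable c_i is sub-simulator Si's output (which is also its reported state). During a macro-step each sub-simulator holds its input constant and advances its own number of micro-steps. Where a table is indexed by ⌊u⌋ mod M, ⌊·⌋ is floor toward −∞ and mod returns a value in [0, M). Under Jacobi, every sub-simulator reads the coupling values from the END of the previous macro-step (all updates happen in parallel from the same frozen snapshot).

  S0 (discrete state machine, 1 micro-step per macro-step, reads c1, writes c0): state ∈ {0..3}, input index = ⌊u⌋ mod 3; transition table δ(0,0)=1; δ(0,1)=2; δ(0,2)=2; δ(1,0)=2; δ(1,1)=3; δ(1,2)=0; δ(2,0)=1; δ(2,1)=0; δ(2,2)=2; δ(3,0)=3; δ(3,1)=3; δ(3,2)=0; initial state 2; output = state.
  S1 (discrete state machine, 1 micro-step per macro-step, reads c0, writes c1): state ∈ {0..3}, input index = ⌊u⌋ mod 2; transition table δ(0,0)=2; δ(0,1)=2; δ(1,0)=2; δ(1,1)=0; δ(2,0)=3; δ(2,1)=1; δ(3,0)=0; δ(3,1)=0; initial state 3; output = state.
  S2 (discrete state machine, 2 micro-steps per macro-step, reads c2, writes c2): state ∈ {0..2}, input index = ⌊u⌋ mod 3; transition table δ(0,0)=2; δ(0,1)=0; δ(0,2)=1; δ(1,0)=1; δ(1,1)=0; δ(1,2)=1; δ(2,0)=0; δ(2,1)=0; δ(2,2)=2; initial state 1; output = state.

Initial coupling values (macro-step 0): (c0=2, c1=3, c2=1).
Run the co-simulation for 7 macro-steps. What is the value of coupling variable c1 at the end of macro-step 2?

macro 1: S0 reads c1=3 → after 1×micro: 1; S1 reads c0=2 → after 1×micro: 0; S2 reads c2=1 → after 2×micro: 0 ⇒ (c0=1, c1=0, c2=0)
macro 2: S0 reads c1=0 → after 1×micro: 2; S1 reads c0=1 → after 1×micro: 2; S2 reads c2=0 → after 2×micro: 0 ⇒ (c0=2, c1=2, c2=0)
macro 3: S0 reads c1=2 → after 1×micro: 2; S1 reads c0=2 → after 1×micro: 3; S2 reads c2=0 → after 2×micro: 0 ⇒ (c0=2, c1=3, c2=0)
macro 4: S0 reads c1=3 → after 1×micro: 1; S1 reads c0=2 → after 1×micro: 0; S2 reads c2=0 → after 2×micro: 0 ⇒ (c0=1, c1=0, c2=0)
macro 5: S0 reads c1=0 → after 1×micro: 2; S1 reads c0=1 → after 1×micro: 2; S2 reads c2=0 → after 2×micro: 0 ⇒ (c0=2, c1=2, c2=0)
macro 6: S0 reads c1=2 → after 1×micro: 2; S1 reads c0=2 → after 1×micro: 3; S2 reads c2=0 → after 2×micro: 0 ⇒ (c0=2, c1=3, c2=0)
macro 7: S0 reads c1=3 → after 1×micro: 1; S1 reads c0=2 → after 1×micro: 0; S2 reads c2=0 → after 2×micro: 0 ⇒ (c0=1, c1=0, c2=0)

c1 at macro-step 2 = 2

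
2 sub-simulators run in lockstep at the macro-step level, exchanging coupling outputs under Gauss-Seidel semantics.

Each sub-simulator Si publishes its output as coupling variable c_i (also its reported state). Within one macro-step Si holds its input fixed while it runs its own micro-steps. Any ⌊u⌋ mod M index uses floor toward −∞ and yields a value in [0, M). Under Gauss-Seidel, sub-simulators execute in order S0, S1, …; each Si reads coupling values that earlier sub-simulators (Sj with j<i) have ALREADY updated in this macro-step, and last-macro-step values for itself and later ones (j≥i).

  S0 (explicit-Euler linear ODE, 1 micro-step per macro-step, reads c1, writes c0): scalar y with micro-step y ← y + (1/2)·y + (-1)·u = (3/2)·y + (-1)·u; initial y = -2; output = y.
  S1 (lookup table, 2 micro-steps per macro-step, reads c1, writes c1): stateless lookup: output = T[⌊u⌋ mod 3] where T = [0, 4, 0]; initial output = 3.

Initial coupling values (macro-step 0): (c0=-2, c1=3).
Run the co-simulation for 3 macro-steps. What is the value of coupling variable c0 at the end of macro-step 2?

c0 at macro-step 2 = -9

macro 1: S0 reads c1=3 → after 1×micro: -6; S1 reads c1=3 → after 2×micro: 0 ⇒ (c0=-6, c1=0)
macro 2: S0 reads c1=0 → after 1×micro: -9; S1 reads c1=0 → after 2×micro: 0 ⇒ (c0=-9, c1=0)
macro 3: S0 reads c1=0 → after 1×micro: -27/2; S1 reads c1=0 → after 2×micro: 0 ⇒ (c0=-27/2, c1=0)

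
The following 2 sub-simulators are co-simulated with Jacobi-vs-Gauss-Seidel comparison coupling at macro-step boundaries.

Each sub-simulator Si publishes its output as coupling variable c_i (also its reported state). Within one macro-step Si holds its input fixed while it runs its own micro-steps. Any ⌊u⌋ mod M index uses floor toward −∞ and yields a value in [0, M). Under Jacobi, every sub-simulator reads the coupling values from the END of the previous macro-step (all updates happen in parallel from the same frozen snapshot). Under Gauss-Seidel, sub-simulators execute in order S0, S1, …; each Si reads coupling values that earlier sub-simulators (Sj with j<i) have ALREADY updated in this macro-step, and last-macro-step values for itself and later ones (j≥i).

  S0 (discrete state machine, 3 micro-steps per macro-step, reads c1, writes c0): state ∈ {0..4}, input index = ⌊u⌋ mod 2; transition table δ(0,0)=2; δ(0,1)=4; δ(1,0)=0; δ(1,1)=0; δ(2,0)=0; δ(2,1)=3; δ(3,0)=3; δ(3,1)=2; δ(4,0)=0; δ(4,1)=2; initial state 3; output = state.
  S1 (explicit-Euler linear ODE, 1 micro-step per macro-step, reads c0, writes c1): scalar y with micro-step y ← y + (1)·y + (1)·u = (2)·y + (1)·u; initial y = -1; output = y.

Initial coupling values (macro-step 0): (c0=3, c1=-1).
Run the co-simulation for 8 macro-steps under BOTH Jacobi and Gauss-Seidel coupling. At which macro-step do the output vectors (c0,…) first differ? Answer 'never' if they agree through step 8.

first divergence at macro-step: 1

[Jacobi] macro 1: S0 reads c1=-1 → after 3×micro: 2; S1 reads c0=3 → after 1×micro: 1 ⇒ (c0=2, c1=1)
[Jacobi] macro 2: S0 reads c1=1 → after 3×micro: 3; S1 reads c0=2 → after 1×micro: 4 ⇒ (c0=3, c1=4)
[Jacobi] macro 3: S0 reads c1=4 → after 3×micro: 3; S1 reads c0=3 → after 1×micro: 11 ⇒ (c0=3, c1=11)
[Jacobi] macro 4: S0 reads c1=11 → after 3×micro: 2; S1 reads c0=3 → after 1×micro: 25 ⇒ (c0=2, c1=25)
[Jacobi] macro 5: S0 reads c1=25 → after 3×micro: 3; S1 reads c0=2 → after 1×micro: 52 ⇒ (c0=3, c1=52)
[Jacobi] macro 6: S0 reads c1=52 → after 3×micro: 3; S1 reads c0=3 → after 1×micro: 107 ⇒ (c0=3, c1=107)
[Jacobi] macro 7: S0 reads c1=107 → after 3×micro: 2; S1 reads c0=3 → after 1×micro: 217 ⇒ (c0=2, c1=217)
[Jacobi] macro 8: S0 reads c1=217 → after 3×micro: 3; S1 reads c0=2 → after 1×micro: 436 ⇒ (c0=3, c1=436)
[Gauss-Seidel] macro 1: S0 reads c1=-1 → after 3×micro: 2; S1 reads c0=2 → after 1×micro: 0 ⇒ (c0=2, c1=0)
[Gauss-Seidel] macro 2: S0 reads c1=0 → after 3×micro: 0; S1 reads c0=0 → after 1×micro: 0 ⇒ (c0=0, c1=0)
[Gauss-Seidel] macro 3: S0 reads c1=0 → after 3×micro: 2; S1 reads c0=2 → after 1×micro: 2 ⇒ (c0=2, c1=2)
[Gauss-Seidel] macro 4: S0 reads c1=2 → after 3×micro: 0; S1 reads c0=0 → after 1×micro: 4 ⇒ (c0=0, c1=4)
[Gauss-Seidel] macro 5: S0 reads c1=4 → after 3×micro: 2; S1 reads c0=2 → after 1×micro: 10 ⇒ (c0=2, c1=10)
[Gauss-Seidel] macro 6: S0 reads c1=10 → after 3×micro: 0; S1 reads c0=0 → after 1×micro: 20 ⇒ (c0=0, c1=20)
[Gauss-Seidel] macro 7: S0 reads c1=20 → after 3×micro: 2; S1 reads c0=2 → after 1×micro: 42 ⇒ (c0=2, c1=42)
[Gauss-Seidel] macro 8: S0 reads c1=42 → after 3×micro: 0; S1 reads c0=0 → after 1×micro: 84 ⇒ (c0=0, c1=84)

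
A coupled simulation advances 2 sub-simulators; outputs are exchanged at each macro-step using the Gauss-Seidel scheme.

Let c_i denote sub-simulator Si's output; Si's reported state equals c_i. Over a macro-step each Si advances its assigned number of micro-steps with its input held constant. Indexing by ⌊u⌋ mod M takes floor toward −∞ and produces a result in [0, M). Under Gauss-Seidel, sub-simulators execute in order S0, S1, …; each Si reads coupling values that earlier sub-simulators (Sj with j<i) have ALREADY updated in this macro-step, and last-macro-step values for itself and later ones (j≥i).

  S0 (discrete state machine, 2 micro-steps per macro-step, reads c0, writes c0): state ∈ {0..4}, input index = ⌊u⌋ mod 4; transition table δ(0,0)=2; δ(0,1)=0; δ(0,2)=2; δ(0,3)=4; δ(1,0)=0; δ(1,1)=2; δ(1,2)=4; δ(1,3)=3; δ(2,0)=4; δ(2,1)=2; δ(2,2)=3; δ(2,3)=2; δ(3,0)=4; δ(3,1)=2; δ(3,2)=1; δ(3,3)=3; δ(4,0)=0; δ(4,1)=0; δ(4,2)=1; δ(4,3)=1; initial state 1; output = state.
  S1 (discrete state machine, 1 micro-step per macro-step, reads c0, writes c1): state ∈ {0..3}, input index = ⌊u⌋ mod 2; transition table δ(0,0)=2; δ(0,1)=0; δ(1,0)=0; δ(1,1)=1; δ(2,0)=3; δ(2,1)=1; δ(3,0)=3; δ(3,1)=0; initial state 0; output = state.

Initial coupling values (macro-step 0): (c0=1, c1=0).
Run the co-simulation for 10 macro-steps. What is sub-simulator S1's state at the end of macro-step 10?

S1 state at macro-step 10 = 1

macro 1: S0 reads c0=1 → after 2×micro: 2; S1 reads c0=2 → after 1×micro: 2 ⇒ (c0=2, c1=2)
macro 2: S0 reads c0=2 → after 2×micro: 1; S1 reads c0=1 → after 1×micro: 1 ⇒ (c0=1, c1=1)
macro 3: S0 reads c0=1 → after 2×micro: 2; S1 reads c0=2 → after 1×micro: 0 ⇒ (c0=2, c1=0)
macro 4: S0 reads c0=2 → after 2×micro: 1; S1 reads c0=1 → after 1×micro: 0 ⇒ (c0=1, c1=0)
macro 5: S0 reads c0=1 → after 2×micro: 2; S1 reads c0=2 → after 1×micro: 2 ⇒ (c0=2, c1=2)
macro 6: S0 reads c0=2 → after 2×micro: 1; S1 reads c0=1 → after 1×micro: 1 ⇒ (c0=1, c1=1)
macro 7: S0 reads c0=1 → after 2×micro: 2; S1 reads c0=2 → after 1×micro: 0 ⇒ (c0=2, c1=0)
macro 8: S0 reads c0=2 → after 2×micro: 1; S1 reads c0=1 → after 1×micro: 0 ⇒ (c0=1, c1=0)
macro 9: S0 reads c0=1 → after 2×micro: 2; S1 reads c0=2 → after 1×micro: 2 ⇒ (c0=2, c1=2)
macro 10: S0 reads c0=2 → after 2×micro: 1; S1 reads c0=1 → after 1×micro: 1 ⇒ (c0=1, c1=1)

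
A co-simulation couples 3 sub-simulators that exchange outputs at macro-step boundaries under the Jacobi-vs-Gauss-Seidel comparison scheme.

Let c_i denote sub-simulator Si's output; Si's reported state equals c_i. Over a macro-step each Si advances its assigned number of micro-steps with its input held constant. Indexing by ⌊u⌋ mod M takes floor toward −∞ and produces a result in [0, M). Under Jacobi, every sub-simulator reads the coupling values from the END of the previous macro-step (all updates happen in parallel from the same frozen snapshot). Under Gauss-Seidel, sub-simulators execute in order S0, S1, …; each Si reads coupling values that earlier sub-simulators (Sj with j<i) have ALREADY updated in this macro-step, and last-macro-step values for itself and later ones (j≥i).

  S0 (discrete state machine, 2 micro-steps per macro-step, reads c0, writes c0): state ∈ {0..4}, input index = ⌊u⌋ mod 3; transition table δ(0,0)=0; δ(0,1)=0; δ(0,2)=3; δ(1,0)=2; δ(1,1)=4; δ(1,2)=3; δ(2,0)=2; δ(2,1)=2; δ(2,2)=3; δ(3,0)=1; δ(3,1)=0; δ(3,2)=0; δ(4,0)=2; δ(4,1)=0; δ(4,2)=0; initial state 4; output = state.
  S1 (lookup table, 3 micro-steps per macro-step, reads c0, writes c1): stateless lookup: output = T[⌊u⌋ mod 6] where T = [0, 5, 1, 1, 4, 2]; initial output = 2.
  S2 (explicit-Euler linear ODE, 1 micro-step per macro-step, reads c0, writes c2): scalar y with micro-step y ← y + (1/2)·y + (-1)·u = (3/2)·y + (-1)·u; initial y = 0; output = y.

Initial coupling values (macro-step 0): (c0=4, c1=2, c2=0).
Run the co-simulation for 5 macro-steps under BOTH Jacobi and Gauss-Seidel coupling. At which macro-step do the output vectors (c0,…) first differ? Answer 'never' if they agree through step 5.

first divergence at macro-step: 1

[Jacobi] macro 1: S0 reads c0=4 → after 2×micro: 0; S1 reads c0=4 → after 3×micro: 4; S2 reads c0=4 → after 1×micro: -4 ⇒ (c0=0, c1=4, c2=-4)
[Jacobi] macro 2: S0 reads c0=0 → after 2×micro: 0; S1 reads c0=0 → after 3×micro: 0; S2 reads c0=0 → after 1×micro: -6 ⇒ (c0=0, c1=0, c2=-6)
[Jacobi] macro 3: S0 reads c0=0 → after 2×micro: 0; S1 reads c0=0 → after 3×micro: 0; S2 reads c0=0 → after 1×micro: -9 ⇒ (c0=0, c1=0, c2=-9)
[Jacobi] macro 4: S0 reads c0=0 → after 2×micro: 0; S1 reads c0=0 → after 3×micro: 0; S2 reads c0=0 → after 1×micro: -27/2 ⇒ (c0=0, c1=0, c2=-27/2)
[Jacobi] macro 5: S0 reads c0=0 → after 2×micro: 0; S1 reads c0=0 → after 3×micro: 0; S2 reads c0=0 → after 1×micro: -81/4 ⇒ (c0=0, c1=0, c2=-81/4)
[Gauss-Seidel] macro 1: S0 reads c0=4 → after 2×micro: 0; S1 reads c0=0 → after 3×micro: 0; S2 reads c0=0 → after 1×micro: 0 ⇒ (c0=0, c1=0, c2=0)
[Gauss-Seidel] macro 2: S0 reads c0=0 → after 2×micro: 0; S1 reads c0=0 → after 3×micro: 0; S2 reads c0=0 → after 1×micro: 0 ⇒ (c0=0, c1=0, c2=0)
[Gauss-Seidel] macro 3: S0 reads c0=0 → after 2×micro: 0; S1 reads c0=0 → after 3×micro: 0; S2 reads c0=0 → after 1×micro: 0 ⇒ (c0=0, c1=0, c2=0)
[Gauss-Seidel] macro 4: S0 reads c0=0 → after 2×micro: 0; S1 reads c0=0 → after 3×micro: 0; S2 reads c0=0 → after 1×micro: 0 ⇒ (c0=0, c1=0, c2=0)
[Gauss-Seidel] macro 5: S0 reads c0=0 → after 2×micro: 0; S1 reads c0=0 → after 3×micro: 0; S2 reads c0=0 → after 1×micro: 0 ⇒ (c0=0, c1=0, c2=0)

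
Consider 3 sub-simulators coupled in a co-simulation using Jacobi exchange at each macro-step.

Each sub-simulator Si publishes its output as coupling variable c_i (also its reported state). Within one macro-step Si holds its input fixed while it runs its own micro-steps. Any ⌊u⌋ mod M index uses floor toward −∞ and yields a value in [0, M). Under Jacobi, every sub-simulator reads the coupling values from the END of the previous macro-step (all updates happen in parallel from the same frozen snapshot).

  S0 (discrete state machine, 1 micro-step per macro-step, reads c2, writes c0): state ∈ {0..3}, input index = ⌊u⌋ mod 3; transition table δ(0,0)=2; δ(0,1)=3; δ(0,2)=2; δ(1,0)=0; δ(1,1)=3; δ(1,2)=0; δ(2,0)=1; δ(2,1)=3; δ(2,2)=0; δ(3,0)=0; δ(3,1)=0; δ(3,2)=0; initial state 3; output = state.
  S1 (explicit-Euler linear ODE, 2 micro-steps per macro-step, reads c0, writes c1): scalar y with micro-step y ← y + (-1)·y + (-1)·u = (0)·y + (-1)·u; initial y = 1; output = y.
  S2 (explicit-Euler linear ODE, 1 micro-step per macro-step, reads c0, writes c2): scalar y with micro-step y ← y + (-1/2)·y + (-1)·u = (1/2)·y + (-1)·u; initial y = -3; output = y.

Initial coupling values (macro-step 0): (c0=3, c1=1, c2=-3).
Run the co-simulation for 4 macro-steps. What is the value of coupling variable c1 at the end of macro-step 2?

c1 at macro-step 2 = 0

macro 1: S0 reads c2=-3 → after 1×micro: 0; S1 reads c0=3 → after 2×micro: -3; S2 reads c0=3 → after 1×micro: -9/2 ⇒ (c0=0, c1=-3, c2=-9/2)
macro 2: S0 reads c2=-9/2 → after 1×micro: 3; S1 reads c0=0 → after 2×micro: 0; S2 reads c0=0 → after 1×micro: -9/4 ⇒ (c0=3, c1=0, c2=-9/4)
macro 3: S0 reads c2=-9/4 → after 1×micro: 0; S1 reads c0=3 → after 2×micro: -3; S2 reads c0=3 → after 1×micro: -33/8 ⇒ (c0=0, c1=-3, c2=-33/8)
macro 4: S0 reads c2=-33/8 → after 1×micro: 3; S1 reads c0=0 → after 2×micro: 0; S2 reads c0=0 → after 1×micro: -33/16 ⇒ (c0=3, c1=0, c2=-33/16)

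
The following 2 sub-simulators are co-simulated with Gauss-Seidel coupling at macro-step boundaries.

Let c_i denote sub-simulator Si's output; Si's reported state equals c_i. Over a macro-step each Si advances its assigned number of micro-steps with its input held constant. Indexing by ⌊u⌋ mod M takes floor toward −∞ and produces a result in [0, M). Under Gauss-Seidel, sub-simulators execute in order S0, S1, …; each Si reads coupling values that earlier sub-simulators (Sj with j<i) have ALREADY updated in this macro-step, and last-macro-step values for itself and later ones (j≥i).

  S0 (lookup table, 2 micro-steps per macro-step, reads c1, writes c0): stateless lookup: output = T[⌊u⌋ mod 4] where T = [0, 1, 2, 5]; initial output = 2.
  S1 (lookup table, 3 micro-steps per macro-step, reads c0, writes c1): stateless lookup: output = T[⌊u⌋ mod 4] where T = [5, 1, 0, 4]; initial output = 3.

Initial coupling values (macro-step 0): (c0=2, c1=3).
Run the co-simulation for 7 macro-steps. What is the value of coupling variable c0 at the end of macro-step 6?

macro 1: S0 reads c1=3 → after 2×micro: 5; S1 reads c0=5 → after 3×micro: 1 ⇒ (c0=5, c1=1)
macro 2: S0 reads c1=1 → after 2×micro: 1; S1 reads c0=1 → after 3×micro: 1 ⇒ (c0=1, c1=1)
macro 3: S0 reads c1=1 → after 2×micro: 1; S1 reads c0=1 → after 3×micro: 1 ⇒ (c0=1, c1=1)
macro 4: S0 reads c1=1 → after 2×micro: 1; S1 reads c0=1 → after 3×micro: 1 ⇒ (c0=1, c1=1)
macro 5: S0 reads c1=1 → after 2×micro: 1; S1 reads c0=1 → after 3×micro: 1 ⇒ (c0=1, c1=1)
macro 6: S0 reads c1=1 → after 2×micro: 1; S1 reads c0=1 → after 3×micro: 1 ⇒ (c0=1, c1=1)
macro 7: S0 reads c1=1 → after 2×micro: 1; S1 reads c0=1 → after 3×micro: 1 ⇒ (c0=1, c1=1)

c0 at macro-step 6 = 1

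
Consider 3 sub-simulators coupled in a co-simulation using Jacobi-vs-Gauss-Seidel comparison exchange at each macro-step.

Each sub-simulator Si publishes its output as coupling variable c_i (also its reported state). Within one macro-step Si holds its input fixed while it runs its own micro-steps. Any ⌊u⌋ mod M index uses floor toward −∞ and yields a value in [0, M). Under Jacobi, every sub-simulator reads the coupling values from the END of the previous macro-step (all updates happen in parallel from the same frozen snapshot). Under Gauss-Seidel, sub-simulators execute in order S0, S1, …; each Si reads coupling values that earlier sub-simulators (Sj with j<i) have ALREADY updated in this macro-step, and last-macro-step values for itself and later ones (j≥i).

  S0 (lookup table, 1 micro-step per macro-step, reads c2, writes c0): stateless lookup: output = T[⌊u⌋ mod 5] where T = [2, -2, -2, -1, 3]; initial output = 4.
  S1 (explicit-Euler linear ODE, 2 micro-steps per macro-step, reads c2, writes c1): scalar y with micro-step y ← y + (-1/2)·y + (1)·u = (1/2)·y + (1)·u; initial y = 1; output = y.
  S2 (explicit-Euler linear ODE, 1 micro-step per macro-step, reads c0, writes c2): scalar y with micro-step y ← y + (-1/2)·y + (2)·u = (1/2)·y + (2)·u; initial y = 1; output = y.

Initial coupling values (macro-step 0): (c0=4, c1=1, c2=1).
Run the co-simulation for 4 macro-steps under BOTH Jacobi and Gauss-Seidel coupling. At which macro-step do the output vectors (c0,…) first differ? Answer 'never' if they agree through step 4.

first divergence at macro-step: 1

[Jacobi] macro 1: S0 reads c2=1 → after 1×micro: -2; S1 reads c2=1 → after 2×micro: 7/4; S2 reads c0=4 → after 1×micro: 17/2 ⇒ (c0=-2, c1=7/4, c2=17/2)
[Jacobi] macro 2: S0 reads c2=17/2 → after 1×micro: -1; S1 reads c2=17/2 → after 2×micro: 211/16; S2 reads c0=-2 → after 1×micro: 1/4 ⇒ (c0=-1, c1=211/16, c2=1/4)
[Jacobi] macro 3: S0 reads c2=1/4 → after 1×micro: 2; S1 reads c2=1/4 → after 2×micro: 235/64; S2 reads c0=-1 → after 1×micro: -15/8 ⇒ (c0=2, c1=235/64, c2=-15/8)
[Jacobi] macro 4: S0 reads c2=-15/8 → after 1×micro: -1; S1 reads c2=-15/8 → after 2×micro: -485/256; S2 reads c0=2 → after 1×micro: 49/16 ⇒ (c0=-1, c1=-485/256, c2=49/16)
[Gauss-Seidel] macro 1: S0 reads c2=1 → after 1×micro: -2; S1 reads c2=1 → after 2×micro: 7/4; S2 reads c0=-2 → after 1×micro: -7/2 ⇒ (c0=-2, c1=7/4, c2=-7/2)
[Gauss-Seidel] macro 2: S0 reads c2=-7/2 → after 1×micro: -2; S1 reads c2=-7/2 → after 2×micro: -77/16; S2 reads c0=-2 → after 1×micro: -23/4 ⇒ (c0=-2, c1=-77/16, c2=-23/4)
[Gauss-Seidel] macro 3: S0 reads c2=-23/4 → after 1×micro: 3; S1 reads c2=-23/4 → after 2×micro: -629/64; S2 reads c0=3 → after 1×micro: 25/8 ⇒ (c0=3, c1=-629/64, c2=25/8)
[Gauss-Seidel] macro 4: S0 reads c2=25/8 → after 1×micro: -1; S1 reads c2=25/8 → after 2×micro: 571/256; S2 reads c0=-1 → after 1×micro: -7/16 ⇒ (c0=-1, c1=571/256, c2=-7/16)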